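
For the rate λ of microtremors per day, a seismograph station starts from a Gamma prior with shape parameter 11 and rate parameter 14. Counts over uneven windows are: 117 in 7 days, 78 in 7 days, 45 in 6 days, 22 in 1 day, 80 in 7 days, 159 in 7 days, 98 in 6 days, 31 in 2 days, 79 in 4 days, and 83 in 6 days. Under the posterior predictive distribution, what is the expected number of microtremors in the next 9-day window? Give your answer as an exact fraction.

7227/67

Total count: 117 + 78 + 45 + 22 + 80 + 159 + 98 + 31 + 79 + 83 = 792.
Total exposure: 7 + 7 + 6 + 1 + 7 + 7 + 6 + 2 + 4 + 6 = 53 days.
By Gamma–Poisson conjugacy, the posterior is Gamma(α + Σx, β + Σt) = Gamma(11 + 792, 14 + 53) = Gamma(803, 67).
Predictive mean over a 9-day window = T·E[λ|data] = 9·803/67 = 7227/67.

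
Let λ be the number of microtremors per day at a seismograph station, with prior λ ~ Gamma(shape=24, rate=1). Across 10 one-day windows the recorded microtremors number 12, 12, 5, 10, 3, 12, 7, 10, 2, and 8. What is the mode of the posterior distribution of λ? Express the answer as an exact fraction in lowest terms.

104/11

Total count: 12 + 12 + 5 + 10 + 3 + 12 + 7 + 10 + 2 + 8 = 81.
Total exposure: 10 days.
The Gamma prior is conjugate for the Poisson rate, so λ | data ~ Gamma(24+81, 1+10) = Gamma(105, 11).
Posterior mode = (α'−1)/β' = 104/11.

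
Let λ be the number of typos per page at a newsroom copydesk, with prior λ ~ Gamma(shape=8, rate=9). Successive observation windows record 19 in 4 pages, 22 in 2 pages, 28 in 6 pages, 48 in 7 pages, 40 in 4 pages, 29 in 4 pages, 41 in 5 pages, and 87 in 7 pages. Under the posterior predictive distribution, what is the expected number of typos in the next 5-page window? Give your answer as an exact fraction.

805/24

Total count: 19 + 22 + 28 + 48 + 40 + 29 + 41 + 87 = 314.
Total exposure: 4 + 2 + 6 + 7 + 4 + 4 + 5 + 7 = 39 pages.
Conjugate update: add total count to the shape and total exposure to the rate, giving Gamma(322, 48).
Predictive mean over a 5-page window = T·E[λ|data] = 5·322/48 = 805/24.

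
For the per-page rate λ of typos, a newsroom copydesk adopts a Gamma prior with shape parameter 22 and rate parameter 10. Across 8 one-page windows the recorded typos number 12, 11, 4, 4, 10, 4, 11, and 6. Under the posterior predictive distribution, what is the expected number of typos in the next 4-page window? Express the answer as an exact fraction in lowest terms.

Total count: 12 + 11 + 4 + 4 + 10 + 4 + 11 + 6 = 62.
Total exposure: 8 pages.
Conjugate update: add total count to the shape and total exposure to the rate, giving Gamma(84, 18).
Predictive mean over a 4-page window = T·E[λ|data] = 4·84/18 = 56/3.

56/3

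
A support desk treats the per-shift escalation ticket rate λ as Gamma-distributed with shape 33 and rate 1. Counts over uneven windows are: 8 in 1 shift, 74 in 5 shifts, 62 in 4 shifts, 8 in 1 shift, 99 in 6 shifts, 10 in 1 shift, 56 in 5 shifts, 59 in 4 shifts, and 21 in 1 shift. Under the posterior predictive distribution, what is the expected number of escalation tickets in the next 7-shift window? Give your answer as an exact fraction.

3010/29

Total count: 8 + 74 + 62 + 8 + 99 + 10 + 56 + 59 + 21 = 397.
Total exposure: 1 + 5 + 4 + 1 + 6 + 1 + 5 + 4 + 1 = 28 shifts.
The Gamma prior is conjugate for the Poisson rate, so λ | data ~ Gamma(33+397, 1+28) = Gamma(430, 29).
Predictive mean over a 7-shift window = T·E[λ|data] = 7·430/29 = 3010/29.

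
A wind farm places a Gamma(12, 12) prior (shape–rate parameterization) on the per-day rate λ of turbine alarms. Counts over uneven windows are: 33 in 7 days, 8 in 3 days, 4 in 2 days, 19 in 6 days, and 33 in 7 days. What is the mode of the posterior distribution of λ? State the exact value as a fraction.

Total count: 33 + 8 + 4 + 19 + 33 = 97.
Total exposure: 7 + 3 + 2 + 6 + 7 = 25 days.
By Gamma–Poisson conjugacy, the posterior is Gamma(α + Σx, β + Σt) = Gamma(12 + 97, 12 + 25) = Gamma(109, 37).
Posterior mode = (α'−1)/β' = 108/37.

108/37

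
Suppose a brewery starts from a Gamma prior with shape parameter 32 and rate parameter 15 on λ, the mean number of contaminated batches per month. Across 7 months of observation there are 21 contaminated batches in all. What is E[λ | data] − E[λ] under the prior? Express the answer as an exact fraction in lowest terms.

91/330

Total count 21 over total exposure 7 months.
Posterior: α' = 32 + 21 = 53, β' = 15 + 7 = 22.
Posterior mean = 53/22 = 53/22; prior mean = 32/15 = 32/15. Difference = 53/22 − 32/15 = 91/330.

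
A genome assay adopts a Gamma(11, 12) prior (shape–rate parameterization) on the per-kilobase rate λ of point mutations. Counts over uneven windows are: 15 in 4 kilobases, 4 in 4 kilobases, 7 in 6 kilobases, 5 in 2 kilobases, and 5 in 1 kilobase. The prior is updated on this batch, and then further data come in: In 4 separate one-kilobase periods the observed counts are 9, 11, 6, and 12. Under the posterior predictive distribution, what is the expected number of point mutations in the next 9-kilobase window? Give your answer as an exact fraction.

Total count: 15 + 4 + 7 + 5 + 5 = 36.
Total exposure: 4 + 4 + 6 + 2 + 1 = 17 kilobases.
After the first batch: Gamma(11 + 36, 12 + 17) = Gamma(47, 29).
Total count: 9 + 11 + 6 + 12 = 38.
Total exposure: 4 kilobases.
After the second batch: Gamma(47 + 38, 29 + 4) = Gamma(85, 33).
Predictive mean over a 9-kilobase window = T·E[λ|data] = 9·85/33 = 255/11.

255/11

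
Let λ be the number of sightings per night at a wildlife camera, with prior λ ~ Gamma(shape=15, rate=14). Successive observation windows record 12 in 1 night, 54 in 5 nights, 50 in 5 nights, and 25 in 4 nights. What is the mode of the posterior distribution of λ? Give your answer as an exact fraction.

155/29

Total count: 12 + 54 + 50 + 25 = 141.
Total exposure: 1 + 5 + 5 + 4 = 15 nights.
Posterior: α' = 15 + 141 = 156, β' = 14 + 15 = 29.
Posterior mode = (α'−1)/β' = 155/29.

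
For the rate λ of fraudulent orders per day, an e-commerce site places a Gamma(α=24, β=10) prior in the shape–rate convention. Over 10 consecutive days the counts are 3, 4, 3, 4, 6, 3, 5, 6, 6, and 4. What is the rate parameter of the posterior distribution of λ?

Total count: 3 + 4 + 3 + 4 + 6 + 3 + 5 + 6 + 6 + 4 = 44.
Total exposure: 10 days.
Posterior: α' = 24 + 44 = 68, β' = 10 + 10 = 20.

20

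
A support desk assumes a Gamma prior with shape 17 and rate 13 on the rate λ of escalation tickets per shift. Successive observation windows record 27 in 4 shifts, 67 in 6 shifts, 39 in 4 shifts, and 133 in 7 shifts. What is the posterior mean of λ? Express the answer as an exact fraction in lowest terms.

Total count: 27 + 67 + 39 + 133 = 266.
Total exposure: 4 + 6 + 4 + 7 = 21 shifts.
Posterior: α' = 17 + 266 = 283, β' = 13 + 21 = 34.
Posterior mean = α'/β' = 283/34.

283/34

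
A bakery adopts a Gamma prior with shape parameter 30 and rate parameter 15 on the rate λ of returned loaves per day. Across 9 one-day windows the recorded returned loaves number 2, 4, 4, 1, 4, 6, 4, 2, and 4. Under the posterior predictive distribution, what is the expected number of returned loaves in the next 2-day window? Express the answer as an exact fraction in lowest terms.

61/12

Total count: 2 + 4 + 4 + 1 + 4 + 6 + 4 + 2 + 4 = 31.
Total exposure: 9 days.
Conjugate update: add total count to the shape and total exposure to the rate, giving Gamma(61, 24).
Predictive mean over a 2-day window = T·E[λ|data] = 2·61/24 = 61/12.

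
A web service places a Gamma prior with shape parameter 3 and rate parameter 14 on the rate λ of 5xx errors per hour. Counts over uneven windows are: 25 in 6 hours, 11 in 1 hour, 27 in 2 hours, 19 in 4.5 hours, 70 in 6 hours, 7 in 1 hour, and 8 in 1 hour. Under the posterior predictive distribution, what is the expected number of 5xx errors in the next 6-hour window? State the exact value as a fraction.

Total count: 25 + 11 + 27 + 19 + 70 + 7 + 8 = 167.
Total exposure: 6 + 1 + 2 + 4.5 + 6 + 1 + 1 = 21.5 hours.
Posterior: α' = 3 + 167 = 170, β' = 14 + 21.5 = 71/2.
Predictive mean over a 6-hour window = T·E[λ|data] = 6·170/(71/2) = 2040/71.

2040/71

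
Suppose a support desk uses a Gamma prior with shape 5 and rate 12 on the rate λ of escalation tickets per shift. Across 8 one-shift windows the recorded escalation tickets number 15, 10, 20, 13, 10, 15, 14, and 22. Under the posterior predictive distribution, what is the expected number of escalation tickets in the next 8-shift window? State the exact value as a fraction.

Total count: 15 + 10 + 20 + 13 + 10 + 15 + 14 + 22 = 119.
Total exposure: 8 shifts.
Gamma(α, β) with Poisson data over total exposure Σt gives posterior Gamma(α+Σx, β+Σt) = Gamma(124, 20).
Predictive mean over an 8-shift window = T·E[λ|data] = 8·124/20 = 248/5.

248/5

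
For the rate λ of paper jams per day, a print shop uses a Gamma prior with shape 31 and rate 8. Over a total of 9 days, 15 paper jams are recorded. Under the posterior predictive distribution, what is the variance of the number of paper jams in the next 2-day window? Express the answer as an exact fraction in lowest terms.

Total count 15 over total exposure 9 days.
The Gamma prior is conjugate for the Poisson rate, so λ | data ~ Gamma(31+15, 8+9) = Gamma(46, 17).
The posterior predictive for a window of length T is Negative Binomial with variance T·α'·(β'+T)/β'² = 2·46·19/289 = 1748/289.

1748/289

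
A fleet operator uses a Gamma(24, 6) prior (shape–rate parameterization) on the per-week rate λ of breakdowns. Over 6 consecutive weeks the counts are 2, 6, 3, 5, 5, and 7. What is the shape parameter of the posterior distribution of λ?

52

Total count: 2 + 6 + 3 + 5 + 5 + 7 = 28.
Total exposure: 6 weeks.
Gamma(α, β) with Poisson data over total exposure Σt gives posterior Gamma(α+Σx, β+Σt) = Gamma(52, 12).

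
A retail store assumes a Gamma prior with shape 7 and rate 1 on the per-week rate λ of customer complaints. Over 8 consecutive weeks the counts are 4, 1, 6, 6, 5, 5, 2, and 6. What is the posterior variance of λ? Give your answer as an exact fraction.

14/27

Total count: 4 + 1 + 6 + 6 + 5 + 5 + 2 + 6 = 35.
Total exposure: 8 weeks.
The Gamma prior is conjugate for the Poisson rate, so λ | data ~ Gamma(7+35, 1+8) = Gamma(42, 9).
Posterior variance = α'/β'² = 42/81 = 14/27.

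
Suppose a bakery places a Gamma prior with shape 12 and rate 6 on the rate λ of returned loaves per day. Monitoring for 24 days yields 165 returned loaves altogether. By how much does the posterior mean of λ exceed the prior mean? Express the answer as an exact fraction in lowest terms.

Total count 165 over total exposure 24 days.
By Gamma–Poisson conjugacy, the posterior is Gamma(α + Σx, β + Σt) = Gamma(12 + 165, 6 + 24) = Gamma(177, 30).
Posterior mean = 177/30 = 59/10; prior mean = 12/6 = 2. Difference = 59/10 − 2 = 39/10.

39/10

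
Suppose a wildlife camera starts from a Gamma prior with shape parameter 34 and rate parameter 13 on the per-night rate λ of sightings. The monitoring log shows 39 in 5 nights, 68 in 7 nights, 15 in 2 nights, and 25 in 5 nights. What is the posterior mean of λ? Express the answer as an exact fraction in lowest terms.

Total count: 39 + 68 + 15 + 25 = 147.
Total exposure: 5 + 7 + 2 + 5 = 19 nights.
Posterior: α' = 34 + 147 = 181, β' = 13 + 19 = 32.
Posterior mean = α'/β' = 181/32.

181/32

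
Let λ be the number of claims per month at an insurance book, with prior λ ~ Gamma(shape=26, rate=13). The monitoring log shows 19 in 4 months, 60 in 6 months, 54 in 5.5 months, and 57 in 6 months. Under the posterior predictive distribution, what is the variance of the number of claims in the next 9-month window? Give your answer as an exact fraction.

37584/529

Total count: 19 + 60 + 54 + 57 = 190.
Total exposure: 4 + 6 + 5.5 + 6 = 21.5 months.
Posterior: α' = 26 + 190 = 216, β' = 13 + 21.5 = 69/2.
The posterior predictive for a window of length T is Negative Binomial with variance T·α'·(β'+T)/β'² = 9·216·(87/2)/(4761/4) = 37584/529.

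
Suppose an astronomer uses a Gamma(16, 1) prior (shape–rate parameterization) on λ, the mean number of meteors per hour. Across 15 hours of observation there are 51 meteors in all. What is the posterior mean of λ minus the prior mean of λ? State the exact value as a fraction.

Total count 51 over total exposure 15 hours.
Gamma(α, β) with Poisson data over total exposure Σt gives posterior Gamma(α+Σx, β+Σt) = Gamma(67, 16).
Posterior mean = 67/16 = 67/16; prior mean = 16/1 = 16. Difference = 67/16 − 16 = -189/16.

-189/16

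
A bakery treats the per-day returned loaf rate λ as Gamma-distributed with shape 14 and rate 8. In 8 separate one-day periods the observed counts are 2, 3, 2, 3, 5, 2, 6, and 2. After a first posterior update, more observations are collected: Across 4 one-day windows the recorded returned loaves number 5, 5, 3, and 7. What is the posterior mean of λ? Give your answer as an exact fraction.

59/20

Total count: 2 + 3 + 2 + 3 + 5 + 2 + 6 + 2 = 25.
Total exposure: 8 days.
After the first batch: Gamma(14 + 25, 8 + 8) = Gamma(39, 16).
Total count: 5 + 5 + 3 + 7 = 20.
Total exposure: 4 days.
After the second batch: Gamma(39 + 20, 16 + 4) = Gamma(59, 20).
Posterior mean = α'/β' = 59/20.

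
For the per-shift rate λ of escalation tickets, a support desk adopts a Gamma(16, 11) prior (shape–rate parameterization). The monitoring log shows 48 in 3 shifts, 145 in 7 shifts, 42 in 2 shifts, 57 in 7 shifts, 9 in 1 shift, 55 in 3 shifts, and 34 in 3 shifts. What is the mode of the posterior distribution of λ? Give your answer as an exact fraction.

405/37

Total count: 48 + 145 + 42 + 57 + 9 + 55 + 34 = 390.
Total exposure: 3 + 7 + 2 + 7 + 1 + 3 + 3 = 26 shifts.
Gamma(α, β) with Poisson data over total exposure Σt gives posterior Gamma(α+Σx, β+Σt) = Gamma(406, 37).
Posterior mode = (α'−1)/β' = 405/37.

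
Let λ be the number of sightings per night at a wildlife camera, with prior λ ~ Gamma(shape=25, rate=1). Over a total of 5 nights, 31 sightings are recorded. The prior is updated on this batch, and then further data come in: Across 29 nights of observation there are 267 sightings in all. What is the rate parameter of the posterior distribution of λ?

35

Total count 31 over total exposure 5 nights.
After the first batch: Gamma(25 + 31, 1 + 5) = Gamma(56, 6).
Total count 267 over total exposure 29 nights.
After the second batch: Gamma(56 + 267, 6 + 29) = Gamma(323, 35).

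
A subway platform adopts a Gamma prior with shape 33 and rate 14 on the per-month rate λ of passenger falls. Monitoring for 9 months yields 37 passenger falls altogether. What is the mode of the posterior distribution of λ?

Total count 37 over total exposure 9 months.
Gamma(α, β) with Poisson data over total exposure Σt gives posterior Gamma(α+Σx, β+Σt) = Gamma(70, 23).
Posterior mode = (α'−1)/β' = 69/23 = 3.

3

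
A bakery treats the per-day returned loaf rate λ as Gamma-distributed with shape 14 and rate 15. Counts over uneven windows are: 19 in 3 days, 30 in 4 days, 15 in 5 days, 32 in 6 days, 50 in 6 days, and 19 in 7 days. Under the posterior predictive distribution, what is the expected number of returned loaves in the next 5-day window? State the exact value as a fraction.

895/46

Total count: 19 + 30 + 15 + 32 + 50 + 19 = 165.
Total exposure: 3 + 4 + 5 + 6 + 6 + 7 = 31 days.
Conjugate update: add total count to the shape and total exposure to the rate, giving Gamma(179, 46).
Predictive mean over a 5-day window = T·E[λ|data] = 5·179/46 = 895/46.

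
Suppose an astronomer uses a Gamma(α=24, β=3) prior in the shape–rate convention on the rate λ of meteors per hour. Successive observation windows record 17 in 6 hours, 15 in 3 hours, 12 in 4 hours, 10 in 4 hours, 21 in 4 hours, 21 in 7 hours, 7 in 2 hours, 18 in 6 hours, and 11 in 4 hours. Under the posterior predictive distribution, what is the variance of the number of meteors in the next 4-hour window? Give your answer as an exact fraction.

Total count: 17 + 15 + 12 + 10 + 21 + 21 + 7 + 18 + 11 = 132.
Total exposure: 6 + 3 + 4 + 4 + 4 + 7 + 2 + 6 + 4 = 40 hours.
The Gamma prior is conjugate for the Poisson rate, so λ | data ~ Gamma(24+132, 3+40) = Gamma(156, 43).
The posterior predictive for a window of length T is Negative Binomial with variance T·α'·(β'+T)/β'² = 4·156·47/1849 = 29328/1849.

29328/1849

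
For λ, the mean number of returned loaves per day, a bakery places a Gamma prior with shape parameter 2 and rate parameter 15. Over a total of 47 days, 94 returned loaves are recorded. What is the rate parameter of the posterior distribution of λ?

62

Total count 94 over total exposure 47 days.
Posterior: α' = 2 + 94 = 96, β' = 15 + 47 = 62.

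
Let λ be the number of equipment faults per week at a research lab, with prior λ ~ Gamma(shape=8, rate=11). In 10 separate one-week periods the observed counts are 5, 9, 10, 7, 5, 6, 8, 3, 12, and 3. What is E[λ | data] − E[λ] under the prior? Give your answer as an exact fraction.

668/231

Total count: 5 + 9 + 10 + 7 + 5 + 6 + 8 + 3 + 12 + 3 = 68.
Total exposure: 10 weeks.
By Gamma–Poisson conjugacy, the posterior is Gamma(α + Σx, β + Σt) = Gamma(8 + 68, 11 + 10) = Gamma(76, 21).
Posterior mean = 76/21 = 76/21; prior mean = 8/11 = 8/11. Difference = 76/21 − 8/11 = 668/231.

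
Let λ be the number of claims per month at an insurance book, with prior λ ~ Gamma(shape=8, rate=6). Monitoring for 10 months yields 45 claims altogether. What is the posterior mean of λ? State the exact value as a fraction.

Total count 45 over total exposure 10 months.
Posterior: α' = 8 + 45 = 53, β' = 6 + 10 = 16.
Posterior mean = α'/β' = 53/16.

53/16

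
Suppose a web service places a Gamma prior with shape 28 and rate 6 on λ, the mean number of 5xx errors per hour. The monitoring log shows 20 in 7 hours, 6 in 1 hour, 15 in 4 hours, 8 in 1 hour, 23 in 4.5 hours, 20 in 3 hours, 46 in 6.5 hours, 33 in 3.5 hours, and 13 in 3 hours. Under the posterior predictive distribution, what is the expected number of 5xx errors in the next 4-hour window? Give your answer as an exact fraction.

Total count: 20 + 6 + 15 + 8 + 23 + 20 + 46 + 33 + 13 = 184.
Total exposure: 7 + 1 + 4 + 1 + 4.5 + 3 + 6.5 + 3.5 + 3 = 33.5 hours.
The Gamma prior is conjugate for the Poisson rate, so λ | data ~ Gamma(28+184, 6+33.5) = Gamma(212, 79/2).
Predictive mean over a 4-hour window = T·E[λ|data] = 4·212/(79/2) = 1696/79.

1696/79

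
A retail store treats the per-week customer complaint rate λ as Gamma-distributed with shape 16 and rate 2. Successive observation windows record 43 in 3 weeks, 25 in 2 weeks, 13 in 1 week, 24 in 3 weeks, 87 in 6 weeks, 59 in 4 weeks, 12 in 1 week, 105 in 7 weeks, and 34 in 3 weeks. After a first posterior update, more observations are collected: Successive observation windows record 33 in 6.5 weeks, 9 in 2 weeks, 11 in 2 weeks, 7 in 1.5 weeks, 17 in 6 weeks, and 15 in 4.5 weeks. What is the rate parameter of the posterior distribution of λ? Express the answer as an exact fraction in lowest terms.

Total count: 43 + 25 + 13 + 24 + 87 + 59 + 12 + 105 + 34 = 402.
Total exposure: 3 + 2 + 1 + 3 + 6 + 4 + 1 + 7 + 3 = 30 weeks.
After the first batch: Gamma(16 + 402, 2 + 30) = Gamma(418, 32).
Total count: 33 + 9 + 11 + 7 + 17 + 15 = 92.
Total exposure: 6.5 + 2 + 2 + 1.5 + 6 + 4.5 = 22.5 weeks.
After the second batch: Gamma(418 + 92, 32 + 22.5) = Gamma(510, 109/2).

109/2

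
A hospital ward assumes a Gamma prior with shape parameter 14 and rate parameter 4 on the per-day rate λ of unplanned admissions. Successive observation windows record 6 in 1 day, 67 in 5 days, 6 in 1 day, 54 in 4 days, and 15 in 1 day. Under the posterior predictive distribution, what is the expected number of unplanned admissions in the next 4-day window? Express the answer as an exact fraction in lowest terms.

Total count: 6 + 67 + 6 + 54 + 15 = 148.
Total exposure: 1 + 5 + 1 + 4 + 1 = 12 days.
By Gamma–Poisson conjugacy, the posterior is Gamma(α + Σx, β + Σt) = Gamma(14 + 148, 4 + 12) = Gamma(162, 16).
Predictive mean over a 4-day window = T·E[λ|data] = 4·162/16 = 81/2.

81/2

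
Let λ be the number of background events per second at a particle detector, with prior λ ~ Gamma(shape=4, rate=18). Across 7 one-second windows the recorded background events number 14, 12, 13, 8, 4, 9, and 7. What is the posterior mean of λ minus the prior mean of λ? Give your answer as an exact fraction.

Total count: 14 + 12 + 13 + 8 + 4 + 9 + 7 = 67.
Total exposure: 7 seconds.
Gamma(α, β) with Poisson data over total exposure Σt gives posterior Gamma(α+Σx, β+Σt) = Gamma(71, 25).
Posterior mean = 71/25 = 71/25; prior mean = 4/18 = 2/9. Difference = 71/25 − 2/9 = 589/225.

589/225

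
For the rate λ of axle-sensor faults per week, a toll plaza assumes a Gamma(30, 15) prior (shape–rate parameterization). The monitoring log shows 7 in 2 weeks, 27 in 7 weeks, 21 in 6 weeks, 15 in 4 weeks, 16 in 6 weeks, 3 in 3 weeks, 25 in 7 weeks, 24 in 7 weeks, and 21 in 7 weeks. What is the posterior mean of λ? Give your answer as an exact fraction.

189/64

Total count: 7 + 27 + 21 + 15 + 16 + 3 + 25 + 24 + 21 = 159.
Total exposure: 2 + 7 + 6 + 4 + 6 + 3 + 7 + 7 + 7 = 49 weeks.
Gamma(α, β) with Poisson data over total exposure Σt gives posterior Gamma(α+Σx, β+Σt) = Gamma(189, 64).
Posterior mean = α'/β' = 189/64.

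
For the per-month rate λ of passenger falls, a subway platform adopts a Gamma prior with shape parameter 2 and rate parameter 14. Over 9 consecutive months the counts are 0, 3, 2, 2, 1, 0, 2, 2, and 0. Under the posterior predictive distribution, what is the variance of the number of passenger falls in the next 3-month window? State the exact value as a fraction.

1092/529

Total count: 0 + 3 + 2 + 2 + 1 + 0 + 2 + 2 + 0 = 12.
Total exposure: 9 months.
Gamma(α, β) with Poisson data over total exposure Σt gives posterior Gamma(α+Σx, β+Σt) = Gamma(14, 23).
The posterior predictive for a window of length T is Negative Binomial with variance T·α'·(β'+T)/β'² = 3·14·26/529 = 1092/529.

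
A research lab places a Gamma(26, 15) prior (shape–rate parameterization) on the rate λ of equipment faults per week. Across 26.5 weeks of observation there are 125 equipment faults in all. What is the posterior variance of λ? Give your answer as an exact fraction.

604/6889

Total count 125 over total exposure 26.5 weeks.
By Gamma–Poisson conjugacy, the posterior is Gamma(α + Σx, β + Σt) = Gamma(26 + 125, 15 + 26.5) = Gamma(151, 83/2).
Posterior variance = α'/β'² = 151/(6889/4) = 604/6889.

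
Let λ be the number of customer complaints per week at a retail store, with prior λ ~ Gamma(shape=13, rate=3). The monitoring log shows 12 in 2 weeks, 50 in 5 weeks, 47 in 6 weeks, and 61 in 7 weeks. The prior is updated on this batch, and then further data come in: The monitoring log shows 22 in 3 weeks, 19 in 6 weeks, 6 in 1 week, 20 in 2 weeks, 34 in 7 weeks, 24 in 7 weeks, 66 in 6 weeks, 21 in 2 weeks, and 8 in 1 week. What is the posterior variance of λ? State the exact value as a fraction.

403/3364

Total count: 12 + 50 + 47 + 61 = 170.
Total exposure: 2 + 5 + 6 + 7 = 20 weeks.
After the first batch: Gamma(13 + 170, 3 + 20) = Gamma(183, 23).
Total count: 22 + 19 + 6 + 20 + 34 + 24 + 66 + 21 + 8 = 220.
Total exposure: 3 + 6 + 1 + 2 + 7 + 7 + 6 + 2 + 1 = 35 weeks.
After the second batch: Gamma(183 + 220, 23 + 35) = Gamma(403, 58).
Posterior variance = α'/β'² = 403/3364.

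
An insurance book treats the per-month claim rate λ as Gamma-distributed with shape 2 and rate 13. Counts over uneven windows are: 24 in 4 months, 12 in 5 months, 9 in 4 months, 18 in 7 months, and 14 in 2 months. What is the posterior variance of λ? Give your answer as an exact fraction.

Total count: 24 + 12 + 9 + 18 + 14 = 77.
Total exposure: 4 + 5 + 4 + 7 + 2 = 22 months.
The Gamma prior is conjugate for the Poisson rate, so λ | data ~ Gamma(2+77, 13+22) = Gamma(79, 35).
Posterior variance = α'/β'² = 79/1225.

79/1225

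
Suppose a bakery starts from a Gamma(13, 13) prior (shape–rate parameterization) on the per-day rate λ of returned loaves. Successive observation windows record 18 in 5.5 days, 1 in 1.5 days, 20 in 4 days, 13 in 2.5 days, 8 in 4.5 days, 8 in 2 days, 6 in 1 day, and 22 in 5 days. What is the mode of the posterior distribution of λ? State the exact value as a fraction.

36/13

Total count: 18 + 1 + 20 + 13 + 8 + 8 + 6 + 22 = 96.
Total exposure: 5.5 + 1.5 + 4 + 2.5 + 4.5 + 2 + 1 + 5 = 26 days.
Gamma(α, β) with Poisson data over total exposure Σt gives posterior Gamma(α+Σx, β+Σt) = Gamma(109, 39).
Posterior mode = (α'−1)/β' = 108/39 = 36/13.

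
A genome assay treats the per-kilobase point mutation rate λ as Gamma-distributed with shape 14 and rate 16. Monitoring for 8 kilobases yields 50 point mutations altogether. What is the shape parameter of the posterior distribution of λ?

64

Total count 50 over total exposure 8 kilobases.
Posterior: α' = 14 + 50 = 64, β' = 16 + 8 = 24.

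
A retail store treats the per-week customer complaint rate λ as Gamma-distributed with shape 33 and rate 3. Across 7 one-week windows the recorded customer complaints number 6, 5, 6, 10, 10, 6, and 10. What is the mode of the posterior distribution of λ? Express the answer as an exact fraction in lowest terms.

17/2

Total count: 6 + 5 + 6 + 10 + 10 + 6 + 10 = 53.
Total exposure: 7 weeks.
Gamma(α, β) with Poisson data over total exposure Σt gives posterior Gamma(α+Σx, β+Σt) = Gamma(86, 10).
Posterior mode = (α'−1)/β' = 85/10 = 17/2.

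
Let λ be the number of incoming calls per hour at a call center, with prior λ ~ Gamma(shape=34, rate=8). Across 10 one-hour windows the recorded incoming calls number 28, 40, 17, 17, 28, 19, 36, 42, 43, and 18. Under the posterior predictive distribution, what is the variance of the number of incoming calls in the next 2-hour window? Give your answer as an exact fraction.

Total count: 28 + 40 + 17 + 17 + 28 + 19 + 36 + 42 + 43 + 18 = 288.
Total exposure: 10 hours.
By Gamma–Poisson conjugacy, the posterior is Gamma(α + Σx, β + Σt) = Gamma(34 + 288, 8 + 10) = Gamma(322, 18).
The posterior predictive for a window of length T is Negative Binomial with variance T·α'·(β'+T)/β'² = 2·322·20/324 = 3220/81.

3220/81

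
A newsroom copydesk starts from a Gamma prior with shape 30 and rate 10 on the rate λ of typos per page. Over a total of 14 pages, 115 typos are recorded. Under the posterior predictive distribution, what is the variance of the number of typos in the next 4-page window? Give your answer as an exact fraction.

Total count 115 over total exposure 14 pages.
The Gamma prior is conjugate for the Poisson rate, so λ | data ~ Gamma(30+115, 10+14) = Gamma(145, 24).
The posterior predictive for a window of length T is Negative Binomial with variance T·α'·(β'+T)/β'² = 4·145·28/576 = 1015/36.

1015/36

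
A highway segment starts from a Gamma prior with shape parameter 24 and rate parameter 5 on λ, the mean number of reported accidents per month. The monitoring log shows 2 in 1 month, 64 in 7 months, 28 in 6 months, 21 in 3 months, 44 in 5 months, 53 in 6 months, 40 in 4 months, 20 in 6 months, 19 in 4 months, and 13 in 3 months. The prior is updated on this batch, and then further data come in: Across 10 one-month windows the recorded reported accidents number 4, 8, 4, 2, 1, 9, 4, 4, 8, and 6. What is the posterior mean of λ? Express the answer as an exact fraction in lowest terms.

Total count: 2 + 64 + 28 + 21 + 44 + 53 + 40 + 20 + 19 + 13 = 304.
Total exposure: 1 + 7 + 6 + 3 + 5 + 6 + 4 + 6 + 4 + 3 = 45 months.
After the first batch: Gamma(24 + 304, 5 + 45) = Gamma(328, 50).
Total count: 4 + 8 + 4 + 2 + 1 + 9 + 4 + 4 + 8 + 6 = 50.
Total exposure: 10 months.
After the second batch: Gamma(328 + 50, 50 + 10) = Gamma(378, 60).
Posterior mean = α'/β' = 378/60 = 63/10.

63/10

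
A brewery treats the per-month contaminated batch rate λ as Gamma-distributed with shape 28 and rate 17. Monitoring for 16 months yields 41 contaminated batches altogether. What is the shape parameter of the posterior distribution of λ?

Total count 41 over total exposure 16 months.
By Gamma–Poisson conjugacy, the posterior is Gamma(α + Σx, β + Σt) = Gamma(28 + 41, 17 + 16) = Gamma(69, 33).

69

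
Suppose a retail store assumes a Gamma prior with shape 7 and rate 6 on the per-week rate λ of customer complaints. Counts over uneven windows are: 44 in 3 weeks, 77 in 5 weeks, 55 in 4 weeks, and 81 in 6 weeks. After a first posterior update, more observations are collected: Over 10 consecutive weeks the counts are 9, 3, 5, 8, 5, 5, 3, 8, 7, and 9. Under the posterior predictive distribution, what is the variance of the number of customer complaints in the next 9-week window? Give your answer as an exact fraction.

63081/578

Total count: 44 + 77 + 55 + 81 = 257.
Total exposure: 3 + 5 + 4 + 6 = 18 weeks.
After the first batch: Gamma(7 + 257, 6 + 18) = Gamma(264, 24).
Total count: 9 + 3 + 5 + 8 + 5 + 5 + 3 + 8 + 7 + 9 = 62.
Total exposure: 10 weeks.
After the second batch: Gamma(264 + 62, 24 + 10) = Gamma(326, 34).
The posterior predictive for a window of length T is Negative Binomial with variance T·α'·(β'+T)/β'² = 9·326·43/1156 = 63081/578.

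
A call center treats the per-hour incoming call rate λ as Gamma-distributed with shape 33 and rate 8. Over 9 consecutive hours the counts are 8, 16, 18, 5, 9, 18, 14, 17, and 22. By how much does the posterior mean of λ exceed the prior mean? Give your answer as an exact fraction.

719/136

Total count: 8 + 16 + 18 + 5 + 9 + 18 + 14 + 17 + 22 = 127.
Total exposure: 9 hours.
The Gamma prior is conjugate for the Poisson rate, so λ | data ~ Gamma(33+127, 8+9) = Gamma(160, 17).
Posterior mean = 160/17 = 160/17; prior mean = 33/8 = 33/8. Difference = 160/17 − 33/8 = 719/136.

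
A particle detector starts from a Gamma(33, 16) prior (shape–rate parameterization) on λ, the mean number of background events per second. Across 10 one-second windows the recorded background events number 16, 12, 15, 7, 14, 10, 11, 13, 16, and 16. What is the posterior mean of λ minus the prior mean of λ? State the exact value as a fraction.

875/208

Total count: 16 + 12 + 15 + 7 + 14 + 10 + 11 + 13 + 16 + 16 = 130.
Total exposure: 10 seconds.
Conjugate update: add total count to the shape and total exposure to the rate, giving Gamma(163, 26).
Posterior mean = 163/26 = 163/26; prior mean = 33/16 = 33/16. Difference = 163/26 − 33/16 = 875/208.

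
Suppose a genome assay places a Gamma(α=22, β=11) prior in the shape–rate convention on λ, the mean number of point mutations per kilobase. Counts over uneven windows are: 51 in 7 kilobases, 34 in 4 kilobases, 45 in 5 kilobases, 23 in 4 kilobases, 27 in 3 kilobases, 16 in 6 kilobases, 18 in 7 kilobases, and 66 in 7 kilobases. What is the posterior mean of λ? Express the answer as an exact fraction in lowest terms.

Total count: 51 + 34 + 45 + 23 + 27 + 16 + 18 + 66 = 280.
Total exposure: 7 + 4 + 5 + 4 + 3 + 6 + 7 + 7 = 43 kilobases.
Gamma(α, β) with Poisson data over total exposure Σt gives posterior Gamma(α+Σx, β+Σt) = Gamma(302, 54).
Posterior mean = α'/β' = 302/54 = 151/27.

151/27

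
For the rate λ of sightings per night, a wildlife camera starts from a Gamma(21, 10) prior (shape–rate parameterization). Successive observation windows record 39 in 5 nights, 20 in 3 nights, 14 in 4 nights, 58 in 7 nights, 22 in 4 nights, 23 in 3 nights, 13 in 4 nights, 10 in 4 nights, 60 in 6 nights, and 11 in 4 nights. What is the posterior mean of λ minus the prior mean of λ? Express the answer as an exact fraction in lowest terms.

Total count: 39 + 20 + 14 + 58 + 22 + 23 + 13 + 10 + 60 + 11 = 270.
Total exposure: 5 + 3 + 4 + 7 + 4 + 3 + 4 + 4 + 6 + 4 = 44 nights.
Gamma(α, β) with Poisson data over total exposure Σt gives posterior Gamma(α+Σx, β+Σt) = Gamma(291, 54).
Posterior mean = 291/54 = 97/18; prior mean = 21/10 = 21/10. Difference = 97/18 − 21/10 = 148/45.

148/45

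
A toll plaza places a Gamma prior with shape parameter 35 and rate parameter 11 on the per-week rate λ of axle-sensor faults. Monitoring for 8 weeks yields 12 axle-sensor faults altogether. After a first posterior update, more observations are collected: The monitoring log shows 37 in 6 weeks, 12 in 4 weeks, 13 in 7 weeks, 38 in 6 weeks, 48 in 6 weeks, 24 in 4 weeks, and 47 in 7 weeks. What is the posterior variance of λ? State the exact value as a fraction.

266/3481

Total count 12 over total exposure 8 weeks.
After the first batch: Gamma(35 + 12, 11 + 8) = Gamma(47, 19).
Total count: 37 + 12 + 13 + 38 + 48 + 24 + 47 = 219.
Total exposure: 6 + 4 + 7 + 6 + 6 + 4 + 7 = 40 weeks.
After the second batch: Gamma(47 + 219, 19 + 40) = Gamma(266, 59).
Posterior variance = α'/β'² = 266/3481.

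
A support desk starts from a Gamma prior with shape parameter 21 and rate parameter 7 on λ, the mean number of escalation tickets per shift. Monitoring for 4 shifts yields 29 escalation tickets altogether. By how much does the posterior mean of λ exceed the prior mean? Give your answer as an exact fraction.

17/11

Total count 29 over total exposure 4 shifts.
Posterior: α' = 21 + 29 = 50, β' = 7 + 4 = 11.
Posterior mean = 50/11 = 50/11; prior mean = 21/7 = 3. Difference = 50/11 − 3 = 17/11.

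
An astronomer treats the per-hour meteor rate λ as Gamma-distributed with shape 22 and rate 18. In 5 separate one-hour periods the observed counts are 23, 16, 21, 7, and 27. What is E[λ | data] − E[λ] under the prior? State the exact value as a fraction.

Total count: 23 + 16 + 21 + 7 + 27 = 94.
Total exposure: 5 hours.
Posterior: α' = 22 + 94 = 116, β' = 18 + 5 = 23.
Posterior mean = 116/23 = 116/23; prior mean = 22/18 = 11/9. Difference = 116/23 − 11/9 = 791/207.

791/207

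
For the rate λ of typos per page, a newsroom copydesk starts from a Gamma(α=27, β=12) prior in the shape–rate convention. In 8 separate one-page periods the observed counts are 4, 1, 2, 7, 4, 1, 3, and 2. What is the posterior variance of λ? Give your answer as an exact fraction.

51/400

Total count: 4 + 1 + 2 + 7 + 4 + 1 + 3 + 2 = 24.
Total exposure: 8 pages.
Posterior: α' = 27 + 24 = 51, β' = 12 + 8 = 20.
Posterior variance = α'/β'² = 51/400.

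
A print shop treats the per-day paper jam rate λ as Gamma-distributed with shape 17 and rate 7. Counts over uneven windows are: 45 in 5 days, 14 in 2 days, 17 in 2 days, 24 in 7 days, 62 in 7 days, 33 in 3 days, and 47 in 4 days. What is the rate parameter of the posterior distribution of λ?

37

Total count: 45 + 14 + 17 + 24 + 62 + 33 + 47 = 242.
Total exposure: 5 + 2 + 2 + 7 + 7 + 3 + 4 = 30 days.
The Gamma prior is conjugate for the Poisson rate, so λ | data ~ Gamma(17+242, 7+30) = Gamma(259, 37).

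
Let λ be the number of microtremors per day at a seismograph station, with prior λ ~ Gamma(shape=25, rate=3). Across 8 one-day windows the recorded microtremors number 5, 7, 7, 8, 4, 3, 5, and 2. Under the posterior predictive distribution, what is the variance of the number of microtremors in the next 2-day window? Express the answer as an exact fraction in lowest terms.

Total count: 5 + 7 + 7 + 8 + 4 + 3 + 5 + 2 = 41.
Total exposure: 8 days.
Conjugate update: add total count to the shape and total exposure to the rate, giving Gamma(66, 11).
The posterior predictive for a window of length T is Negative Binomial with variance T·α'·(β'+T)/β'² = 2·66·13/121 = 156/11.

156/11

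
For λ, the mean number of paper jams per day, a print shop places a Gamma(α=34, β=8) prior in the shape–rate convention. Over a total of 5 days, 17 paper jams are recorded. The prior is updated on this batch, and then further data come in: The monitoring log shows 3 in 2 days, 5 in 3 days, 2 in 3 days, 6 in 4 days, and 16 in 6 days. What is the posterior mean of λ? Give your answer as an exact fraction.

83/31

Total count 17 over total exposure 5 days.
After the first batch: Gamma(34 + 17, 8 + 5) = Gamma(51, 13).
Total count: 3 + 5 + 2 + 6 + 16 = 32.
Total exposure: 2 + 3 + 3 + 4 + 6 = 18 days.
After the second batch: Gamma(51 + 32, 13 + 18) = Gamma(83, 31).
Posterior mean = α'/β' = 83/31.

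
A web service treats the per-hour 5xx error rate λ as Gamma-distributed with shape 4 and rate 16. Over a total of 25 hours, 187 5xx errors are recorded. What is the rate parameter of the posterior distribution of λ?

Total count 187 over total exposure 25 hours.
Posterior: α' = 4 + 187 = 191, β' = 16 + 25 = 41.

41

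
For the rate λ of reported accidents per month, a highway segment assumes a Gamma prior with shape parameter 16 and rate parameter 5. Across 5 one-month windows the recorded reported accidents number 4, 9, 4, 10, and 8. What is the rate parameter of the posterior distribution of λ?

10

Total count: 4 + 9 + 4 + 10 + 8 = 35.
Total exposure: 5 months.
By Gamma–Poisson conjugacy, the posterior is Gamma(α + Σx, β + Σt) = Gamma(16 + 35, 5 + 5) = Gamma(51, 10).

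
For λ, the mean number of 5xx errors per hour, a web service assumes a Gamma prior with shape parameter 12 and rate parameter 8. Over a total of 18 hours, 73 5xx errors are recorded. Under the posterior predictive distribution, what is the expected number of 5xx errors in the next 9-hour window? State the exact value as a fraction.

765/26

Total count 73 over total exposure 18 hours.
Gamma(α, β) with Poisson data over total exposure Σt gives posterior Gamma(α+Σx, β+Σt) = Gamma(85, 26).
Predictive mean over a 9-hour window = T·E[λ|data] = 9·85/26 = 765/26.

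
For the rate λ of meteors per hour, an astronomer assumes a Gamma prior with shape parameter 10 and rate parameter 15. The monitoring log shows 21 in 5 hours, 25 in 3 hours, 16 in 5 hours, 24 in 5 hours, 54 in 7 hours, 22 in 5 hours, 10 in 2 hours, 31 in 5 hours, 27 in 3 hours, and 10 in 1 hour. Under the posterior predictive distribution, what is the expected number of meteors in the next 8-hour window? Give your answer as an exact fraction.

250/7

Total count: 21 + 25 + 16 + 24 + 54 + 22 + 10 + 31 + 27 + 10 = 240.
Total exposure: 5 + 3 + 5 + 5 + 7 + 5 + 2 + 5 + 3 + 1 = 41 hours.
By Gamma–Poisson conjugacy, the posterior is Gamma(α + Σx, β + Σt) = Gamma(10 + 240, 15 + 41) = Gamma(250, 56).
Predictive mean over an 8-hour window = T·E[λ|data] = 8·250/56 = 250/7.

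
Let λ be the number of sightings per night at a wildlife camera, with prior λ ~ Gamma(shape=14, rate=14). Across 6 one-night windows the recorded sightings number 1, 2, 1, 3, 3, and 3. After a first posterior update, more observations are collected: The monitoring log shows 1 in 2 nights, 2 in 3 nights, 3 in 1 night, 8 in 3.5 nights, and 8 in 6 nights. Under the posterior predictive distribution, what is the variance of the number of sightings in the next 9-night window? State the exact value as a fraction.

Total count: 1 + 2 + 1 + 3 + 3 + 3 = 13.
Total exposure: 6 nights.
After the first batch: Gamma(14 + 13, 14 + 6) = Gamma(27, 20).
Total count: 1 + 2 + 3 + 8 + 8 = 22.
Total exposure: 2 + 3 + 1 + 3.5 + 6 = 15.5 nights.
After the second batch: Gamma(27 + 22, 20 + 15.5) = Gamma(49, 71/2).
The posterior predictive for a window of length T is Negative Binomial with variance T·α'·(β'+T)/β'² = 9·49·(89/2)/(5041/4) = 78498/5041.

78498/5041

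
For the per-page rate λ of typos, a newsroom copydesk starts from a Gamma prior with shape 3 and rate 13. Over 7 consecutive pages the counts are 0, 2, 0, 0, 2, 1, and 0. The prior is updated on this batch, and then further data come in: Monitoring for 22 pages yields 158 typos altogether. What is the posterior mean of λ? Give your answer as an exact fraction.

Total count: 0 + 2 + 0 + 0 + 2 + 1 + 0 = 5.
Total exposure: 7 pages.
After the first batch: Gamma(3 + 5, 13 + 7) = Gamma(8, 20).
Total count 158 over total exposure 22 pages.
After the second batch: Gamma(8 + 158, 20 + 22) = Gamma(166, 42).
Posterior mean = α'/β' = 166/42 = 83/21.

83/21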